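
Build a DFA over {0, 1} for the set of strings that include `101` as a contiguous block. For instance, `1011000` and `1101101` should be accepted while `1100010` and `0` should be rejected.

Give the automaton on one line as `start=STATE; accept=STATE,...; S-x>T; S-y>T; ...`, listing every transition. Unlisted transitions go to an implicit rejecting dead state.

start=q0; accept=q3; q0-0>q0; q0-1>q1; q1-0>q2; q1-1>q1; q2-0>q0; q2-1>q3; q3-0>q3; q3-1>q3

Track how much of `101` has been matched so far: state q0 is no progress, q3 is the absorbing accept state reached once `101` has occurred. Intermediate states record partial matches; on a mismatch, fall back to the longest reusable overlap.
        0   1  
>  q0   q0  q1 
   q1   q2  q1 
   q2   q0  q3 
 * q3   q3  q3 
(> = start, * = accepting)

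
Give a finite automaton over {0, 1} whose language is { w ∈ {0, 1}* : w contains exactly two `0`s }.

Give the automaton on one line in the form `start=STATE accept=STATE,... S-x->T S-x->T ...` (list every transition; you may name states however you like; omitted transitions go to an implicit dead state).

Count `0`s, saturating at 3: states A through C mean 0 through 2 `0`s seen; D means more than 2. Each `0` increments (capped at D); other symbols loop. Accept from {C}.
A 4-state machine:
       0  1 
>  A   B  A 
   B   C  B 
 * C   D  C 
   D   D  D 
(> = start, * = accepting)

start=A accept=C A-0->B A-1->A B-0->C B-1->B C-0->D C-1->C D-0->D D-1->D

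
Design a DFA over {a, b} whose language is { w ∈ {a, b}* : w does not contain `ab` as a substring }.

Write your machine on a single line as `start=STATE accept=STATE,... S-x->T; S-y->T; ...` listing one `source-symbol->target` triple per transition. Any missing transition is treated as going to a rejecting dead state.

This is the complement of 'contains `ab`'. Use the same substring-matching states — q0 through q2 holding how much of `ab` has just been matched — but flip the accepting set: everything except the trap q2 accepts.
With 3 states:
        a   b  
>* q0   q1  q0 
 * q1   q1  q2 
   q2   q2  q2 
(> = start, * = accepting)

start=q0; accept=q0,q1; q0-a->q1; q0-b->q0; q1-a->q1; q1-b->q2; q2-a->q2; q2-b->q2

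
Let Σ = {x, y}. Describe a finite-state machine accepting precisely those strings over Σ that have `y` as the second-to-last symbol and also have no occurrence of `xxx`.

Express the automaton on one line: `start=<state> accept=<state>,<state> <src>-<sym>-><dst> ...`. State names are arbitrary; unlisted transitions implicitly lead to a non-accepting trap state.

start=A accept=E,F A-x->B A-y->C B-x->D B-y->C C-x->E C-y->F D-x->G D-y->C E-x->D E-y->C F-x->E F-y->F G-x->G G-y->G

Build one automaton per condition and run them in lockstep. One (7 states) tracks the last 2 symbols read; the other (4 states) tracks partial matches of the forbidden pattern `xxx`. Each combined state is a pair, one component from each; accept when both components accept. Equivalent product states are then merged.
With 7 states:
       x  y 
>  A   B  C 
   B   D  C 
   C   E  F 
   D   G  C 
 * E   D  C 
 * F   E  F 
   G   G  G 
(> = start, * = accepting)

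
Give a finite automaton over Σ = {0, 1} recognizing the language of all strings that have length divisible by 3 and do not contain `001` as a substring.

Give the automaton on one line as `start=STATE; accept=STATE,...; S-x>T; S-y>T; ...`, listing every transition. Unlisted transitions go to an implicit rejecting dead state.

start=s0; accept=s0,s6,s8; s0-0>s1; s0-1>s2; s1-0>s3; s1-1>s4; s2-0>s5; s2-1>s4; s3-0>s6; s3-1>s7; s4-0>s8; s4-1>s0; s5-0>s6; s5-1>s0; s6-0>s9; s6-1>s7; s7-0>s7; s7-1>s7; s8-0>s9; s8-1>s2; s9-0>s3; s9-1>s7

Handle the two conditions separately and then intersect. The first has 3 states tracking the input length modulo 3; the second has 4 states tracking partial matches of the forbidden pattern `001`. A product state is a pair (one from each), accepting exactly when both do. Equivalent product states are then merged.
        0   1  
>* s0   s1  s2 
   s1   s3  s4 
   s2   s5  s4 
   s3   s6  s7 
   s4   s8  s0 
   s5   s6  s0 
 * s6   s9  s7 
   s7   s7  s7 
 * s8   s9  s2 
   s9   s3  s7 
(> = start, * = accepting)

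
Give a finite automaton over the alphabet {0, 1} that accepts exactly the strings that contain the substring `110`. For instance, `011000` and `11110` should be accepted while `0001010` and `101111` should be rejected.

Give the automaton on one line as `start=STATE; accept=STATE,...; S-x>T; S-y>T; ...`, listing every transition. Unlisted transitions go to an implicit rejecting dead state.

start=S0; accept=S3; S0-0>S0; S0-1>S1; S1-0>S0; S1-1>S2; S2-0>S3; S2-1>S2; S3-0>S3; S3-1>S3

States S0..S2 record the length of the longest prefix of `110` that matches the current input suffix. Reaching S3 means `110` has been seen, and we stay there forever. Accept from S3.
4 states suffice.
        0   1  
>  S0   S0  S1 
   S1   S0  S2 
   S2   S3  S2 
 * S3   S3  S3 
(> = start, * = accepting)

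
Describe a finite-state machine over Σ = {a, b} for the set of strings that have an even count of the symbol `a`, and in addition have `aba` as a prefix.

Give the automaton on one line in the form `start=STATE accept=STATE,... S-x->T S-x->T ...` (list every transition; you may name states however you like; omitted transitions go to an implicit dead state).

start=q0 accept=q5 q0-a->q1 q0-b->q2 q1-a->q2 q1-b->q3 q2-a->q4 q2-b->q2 q3-a->q5 q3-b->q4 q4-a->q2 q4-b->q4 q5-a->q6 q5-b->q5 q6-a->q5 q6-b->q6

Handle the two conditions separately and then intersect. The first has 2 states tracking the count of `a`s modulo 2; the second has 5 states tracking whether the input so far still matches the prefix `aba`. A product state is a pair (one from each), accepting exactly when both do.
        a   b  
>  q0   q1  q2 
   q1   q2  q3 
   q2   q4  q2 
   q3   q5  q4 
   q4   q2  q4 
 * q5   q6  q5 
   q6   q5  q6 
(> = start, * = accepting)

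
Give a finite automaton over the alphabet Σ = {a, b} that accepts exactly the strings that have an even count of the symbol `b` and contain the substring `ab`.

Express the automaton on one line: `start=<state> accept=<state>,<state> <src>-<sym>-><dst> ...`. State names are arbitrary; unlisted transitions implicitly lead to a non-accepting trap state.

Handle the two conditions separately and then intersect. The first has 2 states tracking the count of `b`s modulo 2; the second has 3 states tracking whether and how much of `ab` has been seen. A product state is a pair (one from each), accepting exactly when both do.
With 6 states:
        a   b  
>  S0   S1  S2 
   S1   S1  S3 
   S2   S4  S0 
   S3   S3  S5 
   S4   S4  S5 
 * S5   S5  S3 
(> = start, * = accepting)

start=S0 accept=S5 S0-a->S1 S0-b->S2 S1-a->S1 S1-b->S3 S2-a->S4 S2-b->S0 S3-a->S3 S3-b->S5 S4-a->S4 S4-b->S5 S5-a->S5 S5-b->S3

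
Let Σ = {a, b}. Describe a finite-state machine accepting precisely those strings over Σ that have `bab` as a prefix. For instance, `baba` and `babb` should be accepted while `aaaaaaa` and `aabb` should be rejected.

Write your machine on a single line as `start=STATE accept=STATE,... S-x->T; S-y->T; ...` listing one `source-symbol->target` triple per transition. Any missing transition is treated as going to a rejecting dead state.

Walk along `bab` while the input agrees: from s0 take `b` to s1, and so on. Any deviation drops to the rejecting sink s4. Once s3 is reached the prefix is confirmed and every continuation is accepted.
A 5-state machine:
        a   b  
>  s0   s4  s1 
   s1   s2  s4 
   s2   s4  s3 
 * s3   s3  s3 
   s4   s4  s4 
(> = start, * = accepting)

start=s0; accept=s3; s0-a->s4; s0-b->s1; s1-a->s2; s1-b->s4; s2-a->s4; s2-b->s3; s3-a->s3; s3-b->s3; s4-a->s4; s4-b->s4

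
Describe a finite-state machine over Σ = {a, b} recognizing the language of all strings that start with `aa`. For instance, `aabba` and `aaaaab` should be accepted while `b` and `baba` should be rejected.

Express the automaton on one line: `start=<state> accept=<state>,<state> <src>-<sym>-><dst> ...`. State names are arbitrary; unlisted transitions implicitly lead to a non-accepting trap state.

start=S0 accept=S2 S0-a->S1 S0-b->S3 S1-a->S2 S1-b->S3 S2-a->S2 S2-b->S2 S3-a->S3 S3-b->S3

Check the first 2 symbols one by one: S0 through S1 record how many have matched `aa` so far; any wrong symbol goes to the dead state S3. After all 2 match we enter the accepting sink S2.
4 states suffice.
        a   b  
>  S0   S1  S3 
   S1   S2  S3 
 * S2   S2  S2 
   S3   S3  S3 
(> = start, * = accepting)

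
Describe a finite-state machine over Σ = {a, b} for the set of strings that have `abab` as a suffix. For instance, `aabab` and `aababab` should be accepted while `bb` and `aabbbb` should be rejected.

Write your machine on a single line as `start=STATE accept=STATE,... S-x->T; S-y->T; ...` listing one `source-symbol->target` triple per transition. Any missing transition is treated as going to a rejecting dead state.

Remember how much of `abab` the current input suffix matches. State q0 means no match yet; q1 means the last symbol is `a`; q2 means the last 2 symbols are `ab`; q3 means the last 3 symbols are `aba`; q4 means the last 4 symbols are `abab`. Only q4 accepts. On a mismatch, fall back to the longest proper suffix that is still a prefix of `abab`.
5 states suffice.
        a   b  
>  q0   q1  q0 
   q1   q1  q2 
   q2   q3  q0 
   q3   q1  q4 
 * q4   q3  q0 
(> = start, * = accepting)

start=q0; accept=q4; q0-a->q1; q0-b->q0; q1-a->q1; q1-b->q2; q2-a->q3; q2-b->q0; q3-a->q1; q3-b->q4; q4-a->q3; q4-b->q0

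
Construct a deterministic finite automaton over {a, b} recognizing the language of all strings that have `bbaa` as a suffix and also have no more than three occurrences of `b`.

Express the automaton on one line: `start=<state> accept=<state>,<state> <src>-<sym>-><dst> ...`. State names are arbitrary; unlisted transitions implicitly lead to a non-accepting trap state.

start=q0 accept=q8,q13 q0-a->q0 q0-b->q1 q1-a->q2 q1-b->q3 q2-a->q2 q2-b->q4 q3-a->q5 q3-b->q6 q4-a->q7 q4-b->q6 q5-a->q8 q5-b->q9 q6-a->q10 q6-b->q11 q7-a->q7 q7-b->q9 q8-a->q7 q8-b->q9 q9-a->q12 q9-b->q11 q10-a->q13 q10-b->q14 q11-a->q15 q11-b->q11 q12-a->q12 q12-b->q14 q13-a->q12 q13-b->q14 q14-a->q16 q14-b->q11 q15-a->q17 q15-b->q14 q16-a->q16 q16-b->q14 q17-a->q16 q17-b->q14

Build one automaton per condition and run them in lockstep. One (5 states) tracks how much of the suffix `bbaa` has currently been matched; the other (5 states) tracks the count of `b`s, saturating at 4. Each combined state is a pair, one component from each; accept when both components accept.
          a    b  
>  q0     q0   q1 
   q1     q2   q3 
   q2     q2   q4 
   q3     q5   q6 
   q4     q7   q6 
   q5     q8   q9 
   q6    q10  q11 
   q7     q7   q9 
 * q8     q7   q9 
   q9    q12  q11 
   q10   q13  q14 
   q11   q15  q11 
   q12   q12  q14 
 * q13   q12  q14 
   q14   q16  q11 
   q15   q17  q14 
   q16   q16  q14 
   q17   q16  q14 
(> = start, * = accepting)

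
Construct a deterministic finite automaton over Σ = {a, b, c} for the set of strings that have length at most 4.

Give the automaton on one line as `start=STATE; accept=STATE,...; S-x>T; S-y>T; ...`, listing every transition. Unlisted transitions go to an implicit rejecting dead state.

start=s0; accept=s0,s1,s2,s3,s4; s0-a>s1; s0-b>s1; s0-c>s1; s1-a>s2; s1-b>s2; s1-c>s2; s2-a>s3; s2-b>s3; s2-c>s3; s3-a>s4; s3-b>s4; s3-c>s4; s4-a>s5; s4-b>s5; s4-c>s5; s5-a>s5; s5-b>s5; s5-c>s5

Count input length up to 5: every symbol moves from s0 toward s5, which means 'more than 4' and absorbs. Accept from {s0, s1, s2, s3, s4}.
6 states suffice.
        a   b   c  
>* s0   s1  s1  s1 
 * s1   s2  s2  s2 
 * s2   s3  s3  s3 
 * s3   s4  s4  s4 
 * s4   s5  s5  s5 
   s5   s5  s5  s5 
(> = start, * = accepting)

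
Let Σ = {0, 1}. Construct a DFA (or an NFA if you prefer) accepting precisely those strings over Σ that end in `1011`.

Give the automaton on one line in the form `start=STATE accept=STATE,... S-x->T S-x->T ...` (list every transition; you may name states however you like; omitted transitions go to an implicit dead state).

Let each state record the length of the longest suffix of the input read so far that is also a prefix of `1011`. s1 means the last symbol is `1`; s2 means the last 2 symbols are `10`; s3 means the last 3 symbols are `101`; s4 means the last 4 symbols are `1011`. Accept only at s4, where the string currently ends in `1011`.
        0   1  
>  s0   s0  s1 
   s1   s2  s1 
   s2   s0  s3 
   s3   s2  s4 
 * s4   s2  s1 
(> = start, * = accepting)

start=s0 accept=s4 s0-0->s0 s0-1->s1 s1-0->s2 s1-1->s1 s2-0->s0 s2-1->s3 s3-0->s2 s3-1->s4 s4-0->s2 s4-1->s1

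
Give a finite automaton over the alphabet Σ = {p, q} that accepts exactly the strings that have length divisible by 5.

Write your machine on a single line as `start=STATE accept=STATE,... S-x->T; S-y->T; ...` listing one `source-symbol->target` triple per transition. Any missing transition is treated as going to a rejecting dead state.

start=A; accept=A; A-p->B; A-q->B; B-p->C; B-q->C; C-p->D; C-q->D; D-p->E; D-q->E; E-p->A; E-q->A

Count input length modulo 5: every symbol advances one step around the cycle A → B → C → D → E → A. Accept at A.
       p  q 
>* A   B  B 
   B   C  C 
   C   D  D 
   D   E  E 
   E   A  A 
(> = start, * = accepting)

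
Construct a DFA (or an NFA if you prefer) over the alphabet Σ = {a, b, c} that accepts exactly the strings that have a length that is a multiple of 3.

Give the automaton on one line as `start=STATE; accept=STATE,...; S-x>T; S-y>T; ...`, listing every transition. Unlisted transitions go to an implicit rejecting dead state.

start=s0; accept=s0; s0-a>s1; s0-b>s1; s0-c>s1; s1-a>s2; s1-b>s2; s1-c>s2; s2-a>s0; s2-b>s0; s2-c>s0

Only the length mod 3 matters, so use a 3-cycle: from any state, every input symbol moves to the next state, wrapping s2 back to s0. Mark s0 accepting.
        a   b   c  
>* s0   s1  s1  s1 
   s1   s2  s2  s2 
   s2   s0  s0  s0 
(> = start, * = accepting)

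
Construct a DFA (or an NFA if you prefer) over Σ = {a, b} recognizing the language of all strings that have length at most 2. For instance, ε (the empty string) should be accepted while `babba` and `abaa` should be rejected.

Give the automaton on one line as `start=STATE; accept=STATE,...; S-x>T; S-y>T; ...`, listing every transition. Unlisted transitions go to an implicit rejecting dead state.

We only need to distinguish lengths 0, 1, …, 2, and '>2'. Chain s0 → s1 → s2 → s3 on every symbol, with s3 looping. Accepting states: {s0, s1, s2}.
With 4 states:
        a   b  
>* s0   s1  s1 
 * s1   s2  s2 
 * s2   s3  s3 
   s3   s3  s3 
(> = start, * = accepting)

start=s0; accept=s0,s1,s2; s0-a>s1; s0-b>s1; s1-a>s2; s1-b>s2; s2-a>s3; s2-b>s3; s3-a>s3; s3-b>s3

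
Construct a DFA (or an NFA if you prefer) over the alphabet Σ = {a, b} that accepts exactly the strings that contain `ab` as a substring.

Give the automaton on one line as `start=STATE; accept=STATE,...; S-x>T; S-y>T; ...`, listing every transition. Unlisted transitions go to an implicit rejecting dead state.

start=s0; accept=s2; s0-a>s1; s0-b>s0; s1-a>s1; s1-b>s2; s2-a>s2; s2-b>s2

States s0..s1 record the length of the longest prefix of `ab` that matches the current input suffix. Reaching s2 means `ab` has been seen, and we stay there forever. Accept from s2.
3 states suffice.
        a   b  
>  s0   s1  s0 
   s1   s1  s2 
 * s2   s2  s2 
(> = start, * = accepting)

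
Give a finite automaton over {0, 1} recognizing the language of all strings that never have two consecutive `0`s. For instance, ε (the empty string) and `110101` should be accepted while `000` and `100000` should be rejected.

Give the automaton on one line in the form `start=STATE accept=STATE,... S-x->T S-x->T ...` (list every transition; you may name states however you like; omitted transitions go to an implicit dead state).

start=s0 accept=s0,s1 s0-0->s1 s0-1->s0 s1-0->s2 s1-1->s0 s2-0->s2 s2-1->s2

This is the complement of 'contains `00`'. Use the same substring-matching states — s0 through s2 holding how much of `00` has just been matched — but flip the accepting set: everything except the trap s2 accepts.
3 states suffice.
        0   1  
>* s0   s1  s0 
 * s1   s2  s0 
   s2   s2  s2 
(> = start, * = accepting)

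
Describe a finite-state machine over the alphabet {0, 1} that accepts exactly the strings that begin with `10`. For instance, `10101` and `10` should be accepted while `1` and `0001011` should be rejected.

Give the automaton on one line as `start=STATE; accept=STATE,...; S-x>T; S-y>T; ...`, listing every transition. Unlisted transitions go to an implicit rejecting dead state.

Walk along `10` while the input agrees: from q0 take `1` to q1, and so on. Any deviation drops to the rejecting sink q3. Once q2 is reached the prefix is confirmed and every continuation is accepted.
4 states suffice.
        0   1  
>  q0   q3  q1 
   q1   q2  q3 
 * q2   q2  q2 
   q3   q3  q3 
(> = start, * = accepting)

start=q0; accept=q2; q0-0>q3; q0-1>q1; q1-0>q2; q1-1>q3; q2-0>q2; q2-1>q2; q3-0>q3; q3-1>q3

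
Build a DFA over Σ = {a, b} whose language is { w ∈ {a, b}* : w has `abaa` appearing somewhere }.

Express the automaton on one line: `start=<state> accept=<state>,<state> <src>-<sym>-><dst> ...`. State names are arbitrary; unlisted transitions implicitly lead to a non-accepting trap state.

start=q0 accept=q4 q0-a->q1 q0-b->q0 q1-a->q1 q1-b->q2 q2-a->q3 q2-b->q0 q3-a->q4 q3-b->q2 q4-a->q4 q4-b->q4

States q0..q3 record the length of the longest prefix of `abaa` that matches the current input suffix. Reaching q4 means `abaa` has been seen, and we stay there forever. Accept from q4.
5 states suffice.
        a   b  
>  q0   q1  q0 
   q1   q1  q2 
   q2   q3  q0 
   q3   q4  q2 
 * q4   q4  q4 
(> = start, * = accepting)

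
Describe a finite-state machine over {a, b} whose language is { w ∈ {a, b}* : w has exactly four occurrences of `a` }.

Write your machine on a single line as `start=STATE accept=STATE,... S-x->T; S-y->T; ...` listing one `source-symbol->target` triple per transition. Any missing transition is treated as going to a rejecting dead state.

start=q0; accept=q4; q0-a->q1; q0-b->q0; q1-a->q2; q1-b->q1; q2-a->q3; q2-b->q2; q3-a->q4; q3-b->q3; q4-a->q5; q4-b->q4; q5-a->q5; q5-b->q5

Count `a`s, saturating at 5: states q0 through q4 mean 0 through 4 `a`s seen; q5 means more than 4. Each `a` increments (capped at q5); other symbols loop. Accept from {q4}.
        a   b  
>  q0   q1  q0 
   q1   q2  q1 
   q2   q3  q2 
   q3   q4  q3 
 * q4   q5  q4 
   q5   q5  q5 
(> = start, * = accepting)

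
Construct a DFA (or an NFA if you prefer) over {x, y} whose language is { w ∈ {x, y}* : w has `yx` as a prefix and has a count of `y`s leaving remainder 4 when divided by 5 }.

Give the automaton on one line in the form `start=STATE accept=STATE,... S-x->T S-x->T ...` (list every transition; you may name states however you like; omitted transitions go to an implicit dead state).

start=A accept=G A-x->B A-y->C B-x->B B-y->B C-x->D C-y->B D-x->D D-y->E E-x->E E-y->F F-x->F F-y->G G-x->G G-y->H H-x->H H-y->D

Build one automaton per condition and run them in lockstep. The first has 4 states tracking whether the input so far still matches the prefix `yx`; the second has 5 states tracking the count of `y`s modulo 5. A product state is a pair (one from each), accepting exactly when both do. After merging equivalent states the machine shrinks.
8 states suffice.
       x  y 
>  A   B  C 
   B   B  B 
   C   D  B 
   D   D  E 
   E   E  F 
   F   F  G 
 * G   G  H 
   H   H  D 
(> = start, * = accepting)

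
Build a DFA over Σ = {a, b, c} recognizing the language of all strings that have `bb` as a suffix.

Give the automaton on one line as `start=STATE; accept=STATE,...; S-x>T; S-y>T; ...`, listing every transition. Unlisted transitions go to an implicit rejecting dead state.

Remember how much of `bb` the current input suffix matches. State q0 means no match yet; q1 means the last symbol is `b`; q2 means the last 2 symbols are `bb`. Only q2 accepts. On a mismatch, fall back to the longest proper suffix that is still a prefix of `bb`.
A 3-state machine:
        a   b   c  
>  q0   q0  q1  q0 
   q1   q0  q2  q0 
 * q2   q0  q2  q0 
(> = start, * = accepting)

start=q0; accept=q2; q0-a>q0; q0-b>q1; q0-c>q0; q1-a>q0; q1-b>q2; q1-c>q0; q2-a>q0; q2-b>q2; q2-c>q0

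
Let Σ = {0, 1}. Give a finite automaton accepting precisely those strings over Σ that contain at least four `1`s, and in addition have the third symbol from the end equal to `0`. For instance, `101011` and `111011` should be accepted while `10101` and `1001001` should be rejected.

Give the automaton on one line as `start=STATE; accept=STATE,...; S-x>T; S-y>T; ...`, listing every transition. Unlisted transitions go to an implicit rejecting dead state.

start=A; accept=I,M,N,P; A-0>A; A-1>B; B-0>B; B-1>C; C-0>D; C-1>E; D-0>D; D-1>F; E-0>G; E-1>H; F-0>G; F-1>I; G-0>J; G-1>K; H-0>L; H-1>H; I-0>L; I-1>H; J-0>J; J-1>M; K-0>N; K-1>I; L-0>O; L-1>K; M-0>N; M-1>I; N-0>O; N-1>K; O-0>P; O-1>M; P-0>P; P-1>M

Run two small machines in parallel and take their product. The first has 6 states tracking the count of `1`s, saturating at 5; the second has 15 states tracking the last 3 symbols read. A product state is a pair (one from each), accepting exactly when both do. After merging equivalent states the machine shrinks.
16 states suffice.
       0  1 
>  A   A  B 
   B   B  C 
   C   D  E 
   D   D  F 
   E   G  H 
   F   G  I 
   G   J  K 
   H   L  H 
 * I   L  H 
   J   J  M 
   K   N  I 
   L   O  K 
 * M   N  I 
 * N   O  K 
   O   P  M 
 * P   P  M 
(> = start, * = accepting)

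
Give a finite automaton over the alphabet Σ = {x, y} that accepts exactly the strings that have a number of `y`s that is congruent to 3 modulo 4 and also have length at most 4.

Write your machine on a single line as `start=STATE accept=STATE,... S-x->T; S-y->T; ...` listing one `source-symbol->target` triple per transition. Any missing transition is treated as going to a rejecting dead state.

Handle the two conditions separately and then intersect. The first has 4 states tracking the count of `y`s modulo 4; the second has 6 states tracking the input length, saturating at 5. A product state is a pair (one from each), accepting exactly when both do.
18 states suffice.
          x    y  
>  s0     s1   s2 
   s1     s3   s4 
   s2     s4   s5 
   s3     s6   s7 
   s4     s7   s8 
   s5     s8   s9 
   s6    s10  s11 
   s7    s11  s12 
   s8    s12  s13 
 * s9    s13  s10 
   s10   s14  s15 
   s11   s15  s16 
   s12   s16  s17 
 * s13   s17  s14 
   s14   s14  s15 
   s15   s15  s16 
   s16   s16  s17 
   s17   s17  s14 
(> = start, * = accepting)

start=s0; accept=s9,s13; s0-x->s1; s0-y->s2; s1-x->s3; s1-y->s4; s2-x->s4; s2-y->s5; s3-x->s6; s3-y->s7; s4-x->s7; s4-y->s8; s5-x->s8; s5-y->s9; s6-x->s10; s6-y->s11; s7-x->s11; s7-y->s12; s8-x->s12; s8-y->s13; s9-x->s13; s9-y->s10; s10-x->s14; s10-y->s15; s11-x->s15; s11-y->s16; s12-x->s16; s12-y->s17; s13-x->s17; s13-y->s14; s14-x->s14; s14-y->s15; s15-x->s15; s15-y->s16; s16-x->s16; s16-y->s17; s17-x->s17; s17-y->s14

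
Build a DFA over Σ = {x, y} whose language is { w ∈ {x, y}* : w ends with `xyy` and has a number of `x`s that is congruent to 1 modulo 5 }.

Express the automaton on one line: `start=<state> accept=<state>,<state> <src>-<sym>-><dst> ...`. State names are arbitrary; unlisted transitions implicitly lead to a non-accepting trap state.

Handle the two conditions separately and then intersect. One (4 states) tracks how much of the suffix `xyy` has currently been matched; the other (5 states) tracks the count of `x`s modulo 5. Each combined state is a pair, one component from each; accept when both components accept. Minimizing collapses redundant product states.
An 8-state machine:
        x   y  
>  s0   s1  s0 
   s1   s2  s3 
   s2   s4  s2 
   s3   s2  s5 
   s4   s6  s4 
 * s5   s2  s7 
   s6   s0  s6 
   s7   s2  s7 
(> = start, * = accepting)

start=s0 accept=s5 s0-x->s1 s0-y->s0 s1-x->s2 s1-y->s3 s2-x->s4 s2-y->s2 s3-x->s2 s3-y->s5 s4-x->s6 s4-y->s4 s5-x->s2 s5-y->s7 s6-x->s0 s6-y->s6 s7-x->s2 s7-y->s7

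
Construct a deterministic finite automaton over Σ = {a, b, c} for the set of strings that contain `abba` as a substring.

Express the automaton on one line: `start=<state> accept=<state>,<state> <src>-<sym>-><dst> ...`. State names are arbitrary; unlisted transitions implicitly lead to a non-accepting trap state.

States q0..q3 record the length of the longest prefix of `abba` that matches the current input suffix. Reaching q4 means `abba` has been seen, and we stay there forever. Accept from q4.
5 states suffice.
        a   b   c  
>  q0   q1  q0  q0 
   q1   q1  q2  q0 
   q2   q1  q3  q0 
   q3   q4  q0  q0 
 * q4   q4  q4  q4 
(> = start, * = accepting)

start=q0 accept=q4 q0-a->q1 q0-b->q0 q0-c->q0 q1-a->q1 q1-b->q2 q1-c->q0 q2-a->q1 q2-b->q3 q2-c->q0 q3-a->q4 q3-b->q0 q3-c->q0 q4-a->q4 q4-b->q4 q4-c->q4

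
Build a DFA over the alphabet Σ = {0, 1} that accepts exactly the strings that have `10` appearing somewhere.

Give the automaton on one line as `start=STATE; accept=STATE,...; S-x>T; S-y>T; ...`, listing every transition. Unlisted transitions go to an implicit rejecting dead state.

start=q0; accept=q2; q0-0>q0; q0-1>q1; q1-0>q2; q1-1>q1; q2-0>q2; q2-1>q2

States q0..q1 record the length of the longest prefix of `10` that matches the current input suffix. Reaching q2 means `10` has been seen, and we stay there forever. Accept from q2.
3 states suffice.
        0   1  
>  q0   q0  q1 
   q1   q2  q1 
 * q2   q2  q2 
(> = start, * = accepting)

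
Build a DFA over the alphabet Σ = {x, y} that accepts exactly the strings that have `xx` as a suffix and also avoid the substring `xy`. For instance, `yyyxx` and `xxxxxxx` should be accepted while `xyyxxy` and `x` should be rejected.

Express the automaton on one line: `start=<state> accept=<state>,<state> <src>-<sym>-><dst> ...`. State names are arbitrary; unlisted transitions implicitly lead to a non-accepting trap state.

start=q0 accept=q2 q0-x->q1 q0-y->q0 q1-x->q2 q1-y->q3 q2-x->q2 q2-y->q3 q3-x->q3 q3-y->q3

Handle the two conditions separately and then intersect. One (3 states) tracks how much of the suffix `xx` has currently been matched; the other (3 states) tracks partial matches of the forbidden pattern `xy`. Each combined state is a pair, one component from each; accept when both components accept. After merging equivalent states the machine shrinks.
A 4-state machine:
        x   y  
>  q0   q1  q0 
   q1   q2  q3 
 * q2   q2  q3 
   q3   q3  q3 
(> = start, * = accepting)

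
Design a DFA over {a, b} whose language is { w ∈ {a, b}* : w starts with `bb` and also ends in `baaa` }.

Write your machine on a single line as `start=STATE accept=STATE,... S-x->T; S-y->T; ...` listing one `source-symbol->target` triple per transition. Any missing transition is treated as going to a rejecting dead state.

Run two small machines in parallel and take their product. The first has 4 states tracking whether the input so far still matches the prefix `bb`; the second has 5 states tracking how much of the suffix `baaa` has currently been matched. A product state is a pair (one from each), accepting exactly when both do.
12 states suffice.
          a    b  
>  q0     q1   q2 
   q1     q1   q3 
   q2     q4   q5 
   q3     q4   q3 
   q4     q6   q3 
   q5     q7   q5 
   q6     q8   q3 
   q7     q9   q5 
   q8     q1   q3 
   q9    q10   q5 
 * q10   q11   q5 
   q11   q11   q5 
(> = start, * = accepting)

start=q0; accept=q10; q0-a->q1; q0-b->q2; q1-a->q1; q1-b->q3; q2-a->q4; q2-b->q5; q3-a->q4; q3-b->q3; q4-a->q6; q4-b->q3; q5-a->q7; q5-b->q5; q6-a->q8; q6-b->q3; q7-a->q9; q7-b->q5; q8-a->q1; q8-b->q3; q9-a->q10; q9-b->q5; q10-a->q11; q10-b->q5; q11-a->q11; q11-b->q5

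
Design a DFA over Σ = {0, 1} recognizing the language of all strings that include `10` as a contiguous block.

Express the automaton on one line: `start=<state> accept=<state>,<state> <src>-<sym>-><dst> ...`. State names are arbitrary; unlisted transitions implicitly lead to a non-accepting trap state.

States q0..q1 record the length of the longest prefix of `10` that matches the current input suffix. Reaching q2 means `10` has been seen, and we stay there forever. Accept from q2.
With 3 states:
        0   1  
>  q0   q0  q1 
   q1   q2  q1 
 * q2   q2  q2 
(> = start, * = accepting)

start=q0 accept=q2 q0-0->q0 q0-1->q1 q1-0->q2 q1-1->q1 q2-0->q2 q2-1->q2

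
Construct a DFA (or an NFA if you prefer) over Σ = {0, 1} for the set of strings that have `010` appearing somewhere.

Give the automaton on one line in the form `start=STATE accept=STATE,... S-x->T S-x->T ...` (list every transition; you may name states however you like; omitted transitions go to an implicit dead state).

start=A accept=D A-0->B A-1->A B-0->B B-1->C C-0->D C-1->A D-0->D D-1->D

States A..C record the length of the longest prefix of `010` that matches the current input suffix. Reaching D means `010` has been seen, and we stay there forever. Accept from D.
A 4-state machine:
       0  1 
>  A   B  A 
   B   B  C 
   C   D  A 
 * D   D  D 
(> = start, * = accepting)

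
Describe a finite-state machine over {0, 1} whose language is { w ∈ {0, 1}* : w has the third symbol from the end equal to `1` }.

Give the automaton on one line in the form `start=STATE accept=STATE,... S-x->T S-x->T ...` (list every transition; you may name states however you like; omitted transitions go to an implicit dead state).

start=q0 accept=q11,q12,q13,q14 q0-0->q1 q0-1->q2 q1-0->q3 q1-1->q4 q2-0->q5 q2-1->q6 q3-0->q7 q3-1->q8 q4-0->q9 q4-1->q10 q5-0->q11 q5-1->q12 q6-0->q13 q6-1->q14 q7-0->q7 q7-1->q8 q8-0->q9 q8-1->q10 q9-0->q11 q9-1->q12 q10-0->q13 q10-1->q14 q11-0->q7 q11-1->q8 q12-0->q9 q12-1->q10 q13-0->q11 q13-1->q12 q14-0->q13 q14-1->q14

A DFA must remember the last 3 symbols (since which symbol is third-to-last isn't known until the input ends). Use one state per possible window of the last ≤3 symbols; accept from those whose window starts with `1`.
          0    1  
>  q0     q1   q2 
   q1     q3   q4 
   q2     q5   q6 
   q3     q7   q8 
   q4     q9  q10 
   q5    q11  q12 
   q6    q13  q14 
   q7     q7   q8 
   q8     q9  q10 
   q9    q11  q12 
   q10   q13  q14 
 * q11    q7   q8 
 * q12    q9  q10 
 * q13   q11  q12 
 * q14   q13  q14 
(> = start, * = accepting)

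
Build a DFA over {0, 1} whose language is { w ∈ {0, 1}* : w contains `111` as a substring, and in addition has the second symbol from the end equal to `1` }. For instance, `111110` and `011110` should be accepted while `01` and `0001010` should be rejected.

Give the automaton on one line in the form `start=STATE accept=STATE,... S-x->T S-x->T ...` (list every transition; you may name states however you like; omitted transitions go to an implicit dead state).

Handle the two conditions separately and then intersect. One (4 states) tracks whether and how much of `111` has been seen; the other (7 states) tracks the last 2 symbols read. Each combined state is a pair, one component from each; accept when both components accept. Minimizing collapses redundant product states.
A 7-state machine:
        0   1  
>  S0   S0  S1 
   S1   S0  S2 
   S2   S0  S3 
 * S3   S4  S3 
 * S4   S5  S6 
   S5   S5  S6 
   S6   S4  S3 
(> = start, * = accepting)

start=S0 accept=S3,S4 S0-0->S0 S0-1->S1 S1-0->S0 S1-1->S2 S2-0->S0 S2-1->S3 S3-0->S4 S3-1->S3 S4-0->S5 S4-1->S6 S5-0->S5 S5-1->S6 S6-0->S4 S6-1->S3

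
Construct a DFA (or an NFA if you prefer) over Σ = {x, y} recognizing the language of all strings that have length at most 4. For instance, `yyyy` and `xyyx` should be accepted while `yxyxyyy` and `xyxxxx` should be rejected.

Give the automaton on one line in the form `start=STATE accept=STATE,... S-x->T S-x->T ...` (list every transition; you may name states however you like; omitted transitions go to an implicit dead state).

Count input length up to 5: every symbol moves from q0 toward q5, which means 'more than 4' and absorbs. Accept from {q0, q1, q2, q3, q4}.
        x   y  
>* q0   q1  q1 
 * q1   q2  q2 
 * q2   q3  q3 
 * q3   q4  q4 
 * q4   q5  q5 
   q5   q5  q5 
(> = start, * = accepting)

start=q0 accept=q0,q1,q2,q3,q4 q0-x->q1 q0-y->q1 q1-x->q2 q1-y->q2 q2-x->q3 q2-y->q3 q3-x->q4 q3-y->q4 q4-x->q5 q4-y->q5 q5-x->q5 q5-y->q5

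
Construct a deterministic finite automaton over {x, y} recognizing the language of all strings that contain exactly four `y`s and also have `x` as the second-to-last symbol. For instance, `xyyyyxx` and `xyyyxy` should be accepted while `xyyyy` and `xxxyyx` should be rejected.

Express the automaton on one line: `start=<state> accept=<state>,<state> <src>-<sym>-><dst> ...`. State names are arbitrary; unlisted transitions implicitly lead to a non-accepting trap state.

start=A accept=Q,T A-x->B A-y->C B-x->D B-y->E C-x->F C-y->G D-x->D D-y->E E-x->F E-y->G F-x->H F-y->I G-x->J G-y->K H-x->H H-y->I I-x->J I-y->K J-x->L J-y->M K-x->N K-y->O L-x->L L-y->M M-x->N M-y->O N-x->P N-y->Q O-x->R O-y->S P-x->P P-y->Q Q-x->R Q-y->S R-x->T R-y->U S-x->V S-y->S T-x->T T-y->U U-x->V U-y->S V-x->W V-y->U W-x->W W-y->U

Run two small machines in parallel and take their product. One (6 states) tracks the count of `y`s, saturating at 5; the other (7 states) tracks the last 2 symbols read. Each combined state is a pair, one component from each; accept when both components accept.
23 states suffice.
       x  y 
>  A   B  C 
   B   D  E 
   C   F  G 
   D   D  E 
   E   F  G 
   F   H  I 
   G   J  K 
   H   H  I 
   I   J  K 
   J   L  M 
   K   N  O 
   L   L  M 
   M   N  O 
   N   P  Q 
   O   R  S 
   P   P  Q 
 * Q   R  S 
   R   T  U 
   S   V  S 
 * T   T  U 
   U   V  S 
   V   W  U 
   W   W  U 
(> = start, * = accepting)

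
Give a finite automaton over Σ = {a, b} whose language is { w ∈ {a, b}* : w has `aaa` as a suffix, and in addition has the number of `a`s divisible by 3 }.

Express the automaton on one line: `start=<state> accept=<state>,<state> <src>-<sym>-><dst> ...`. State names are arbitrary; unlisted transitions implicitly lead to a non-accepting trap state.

start=q0 accept=q4 q0-a->q1 q0-b->q0 q1-a->q2 q1-b->q3 q2-a->q4 q2-b->q5 q3-a->q5 q3-b->q3 q4-a->q1 q4-b->q0 q5-a->q0 q5-b->q5

Build one automaton per condition and run them in lockstep. The first has 4 states tracking how much of the suffix `aaa` has currently been matched; the second has 3 states tracking the count of `a`s modulo 3. A product state is a pair (one from each), accepting exactly when both do. Equivalent product states are then merged.
        a   b  
>  q0   q1  q0 
   q1   q2  q3 
   q2   q4  q5 
   q3   q5  q3 
 * q4   q1  q0 
   q5   q0  q5 
(> = start, * = accepting)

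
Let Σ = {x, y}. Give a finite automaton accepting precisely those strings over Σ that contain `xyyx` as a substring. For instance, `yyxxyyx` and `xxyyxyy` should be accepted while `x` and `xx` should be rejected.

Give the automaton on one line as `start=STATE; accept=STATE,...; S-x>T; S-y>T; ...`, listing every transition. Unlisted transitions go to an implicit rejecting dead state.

Track how much of `xyyx` has been matched so far: state A is no progress, E is the absorbing accept state reached once `xyyx` has occurred. Intermediate states record partial matches; on a mismatch, fall back to the longest reusable overlap.
       x  y 
>  A   B  A 
   B   B  C 
   C   B  D 
   D   E  A 
 * E   E  E 
(> = start, * = accepting)

start=A; accept=E; A-x>B; A-y>A; B-x>B; B-y>C; C-x>B; C-y>D; D-x>E; D-y>A; E-x>E; E-y>E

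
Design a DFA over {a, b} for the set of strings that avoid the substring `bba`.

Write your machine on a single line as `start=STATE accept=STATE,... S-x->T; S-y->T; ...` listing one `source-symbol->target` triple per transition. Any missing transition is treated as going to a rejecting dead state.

start=q0; accept=q0,q1,q2; q0-a->q0; q0-b->q1; q1-a->q0; q1-b->q2; q2-a->q3; q2-b->q2; q3-a->q3; q3-b->q3

This is the complement of 'contains `bba`'. Use the same substring-matching states — q0 through q3 holding how much of `bba` has just been matched — but flip the accepting set: everything except the trap q3 accepts.
4 states suffice.
        a   b  
>* q0   q0  q1 
 * q1   q0  q2 
 * q2   q3  q2 
   q3   q3  q3 
(> = start, * = accepting)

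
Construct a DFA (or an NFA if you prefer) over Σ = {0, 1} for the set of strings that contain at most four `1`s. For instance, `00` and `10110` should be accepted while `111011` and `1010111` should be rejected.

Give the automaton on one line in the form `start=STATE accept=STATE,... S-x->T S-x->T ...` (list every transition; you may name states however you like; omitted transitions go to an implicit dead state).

start=s0 accept=s0,s1,s2,s3,s4 s0-0->s0 s0-1->s1 s1-0->s1 s1-1->s2 s2-0->s2 s2-1->s3 s3-0->s3 s3-1->s4 s4-0->s4 s4-1->s5 s5-0->s5 s5-1->s5

Count `1`s, saturating at 5: states s0 through s4 mean 0 through 4 `1`s seen; s5 means more than 4. Each `1` increments (capped at s5); other symbols loop. Accept from {s0, s1, s2, s3, s4}.
        0   1  
>* s0   s0  s1 
 * s1   s1  s2 
 * s2   s2  s3 
 * s3   s3  s4 
 * s4   s4  s5 
   s5   s5  s5 
(> = start, * = accepting)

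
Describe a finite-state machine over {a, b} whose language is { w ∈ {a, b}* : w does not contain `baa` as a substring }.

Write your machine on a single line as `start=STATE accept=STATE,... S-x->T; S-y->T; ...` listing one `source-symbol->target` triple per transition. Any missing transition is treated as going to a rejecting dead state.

Track partial matches of the forbidden pattern `baa`. State S3 is a dead state reached once `baa` has occurred; every other state accepts. S0 means no part of `baa` is currently matched.
With 4 states:
        a   b  
>* S0   S0  S1 
 * S1   S2  S1 
 * S2   S3  S1 
   S3   S3  S3 
(> = start, * = accepting)

start=S0; accept=S0,S1,S2; S0-a->S0; S0-b->S1; S1-a->S2; S1-b->S1; S2-a->S3; S2-b->S1; S3-a->S3; S3-b->S3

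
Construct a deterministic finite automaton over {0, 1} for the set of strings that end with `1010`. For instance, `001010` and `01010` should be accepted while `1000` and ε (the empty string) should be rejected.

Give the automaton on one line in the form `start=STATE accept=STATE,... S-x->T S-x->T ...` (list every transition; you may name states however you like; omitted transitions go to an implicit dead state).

Let each state record the length of the longest suffix of the input read so far that is also a prefix of `1010`. q1 means the last symbol is `1`; q2 means the last 2 symbols are `10`; q3 means the last 3 symbols are `101`; q4 means the last 4 symbols are `1010`. Accept only at q4, where the string currently ends in `1010`.
With 5 states:
        0   1  
>  q0   q0  q1 
   q1   q2  q1 
   q2   q0  q3 
   q3   q4  q1 
 * q4   q0  q3 
(> = start, * = accepting)

start=q0 accept=q4 q0-0->q0 q0-1->q1 q1-0->q2 q1-1->q1 q2-0->q0 q2-1->q3 q3-0->q4 q3-1->q1 q4-0->q0 q4-1->q3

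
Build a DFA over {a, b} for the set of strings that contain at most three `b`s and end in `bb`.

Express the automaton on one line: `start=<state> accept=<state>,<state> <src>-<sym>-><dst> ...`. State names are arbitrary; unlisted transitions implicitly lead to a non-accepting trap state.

Handle the two conditions separately and then intersect. The first has 5 states tracking the count of `b`s, saturating at 4; the second has 3 states tracking how much of the suffix `bb` has currently been matched. A product state is a pair (one from each), accepting exactly when both do.
A 12-state machine:
          a    b  
>  q0     q0   q1 
   q1     q2   q3 
   q2     q2   q4 
 * q3     q5   q6 
   q4     q5   q6 
   q5     q5   q7 
 * q6     q8   q9 
   q7     q8   q9 
   q8     q8  q10 
   q9    q11   q9 
   q10   q11   q9 
   q11   q11  q10 
(> = start, * = accepting)

start=q0 accept=q3,q6 q0-a->q0 q0-b->q1 q1-a->q2 q1-b->q3 q2-a->q2 q2-b->q4 q3-a->q5 q3-b->q6 q4-a->q5 q4-b->q6 q5-a->q5 q5-b->q7 q6-a->q8 q6-b->q9 q7-a->q8 q7-b->q9 q8-a->q8 q8-b->q10 q9-a->q11 q9-b->q9 q10-a->q11 q10-b->q9 q11-a->q11 q11-b->q10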